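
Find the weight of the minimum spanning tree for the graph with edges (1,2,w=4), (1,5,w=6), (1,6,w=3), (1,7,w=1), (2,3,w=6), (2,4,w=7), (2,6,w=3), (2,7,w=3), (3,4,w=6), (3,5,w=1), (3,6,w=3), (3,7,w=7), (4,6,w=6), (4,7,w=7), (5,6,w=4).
17 (MST edges: (1,6,w=3), (1,7,w=1), (2,6,w=3), (3,4,w=6), (3,5,w=1), (3,6,w=3); sum of weights 3 + 1 + 3 + 6 + 1 + 3 = 17)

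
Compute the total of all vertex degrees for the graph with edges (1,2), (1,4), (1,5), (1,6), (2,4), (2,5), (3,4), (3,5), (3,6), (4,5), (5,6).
22 (handshake: sum of degrees = 2|E| = 2 x 11 = 22)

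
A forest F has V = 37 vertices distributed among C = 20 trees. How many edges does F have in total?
17 (Each of the 20 component trees on V_i vertices has V_i - 1 edges; summing gives V - C = 37 - 20 = 17)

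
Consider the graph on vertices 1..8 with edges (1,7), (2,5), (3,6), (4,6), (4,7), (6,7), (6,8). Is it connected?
No, it has 2 components: {1, 3, 4, 6, 7, 8}, {2, 5}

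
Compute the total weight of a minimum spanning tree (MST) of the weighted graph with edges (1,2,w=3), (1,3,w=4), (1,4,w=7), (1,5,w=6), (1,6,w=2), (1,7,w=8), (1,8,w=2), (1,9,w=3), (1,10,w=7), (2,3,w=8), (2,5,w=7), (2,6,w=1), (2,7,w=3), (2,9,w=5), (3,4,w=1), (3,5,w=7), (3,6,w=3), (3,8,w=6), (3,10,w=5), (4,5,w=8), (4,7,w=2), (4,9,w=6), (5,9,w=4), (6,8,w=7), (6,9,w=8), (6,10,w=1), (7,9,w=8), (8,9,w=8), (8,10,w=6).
19 (MST edges: (1,6,w=2), (1,8,w=2), (1,9,w=3), (2,6,w=1), (2,7,w=3), (3,4,w=1), (4,7,w=2), (5,9,w=4), (6,10,w=1); sum of weights 2 + 2 + 3 + 1 + 3 + 1 + 2 + 4 + 1 = 19)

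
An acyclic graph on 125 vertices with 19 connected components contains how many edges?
106 (Each of the 19 component trees on V_i vertices has V_i - 1 edges; summing gives V - C = 125 - 19 = 106)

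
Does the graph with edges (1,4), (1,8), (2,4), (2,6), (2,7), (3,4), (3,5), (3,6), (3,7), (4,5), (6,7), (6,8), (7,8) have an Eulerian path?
Yes (the graph is connected and exactly 2 vertices have odd degree: {2, 8}; any Eulerian path must start and end at those)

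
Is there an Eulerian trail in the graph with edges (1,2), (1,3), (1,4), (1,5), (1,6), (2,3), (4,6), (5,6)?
Yes (the graph is connected and exactly 2 vertices have odd degree: {1, 6}; any Eulerian path must start and end at those)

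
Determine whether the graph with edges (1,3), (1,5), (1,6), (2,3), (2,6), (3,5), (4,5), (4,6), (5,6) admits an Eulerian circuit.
No (2 vertices have odd degree: {1, 3}; Eulerian circuit requires 0)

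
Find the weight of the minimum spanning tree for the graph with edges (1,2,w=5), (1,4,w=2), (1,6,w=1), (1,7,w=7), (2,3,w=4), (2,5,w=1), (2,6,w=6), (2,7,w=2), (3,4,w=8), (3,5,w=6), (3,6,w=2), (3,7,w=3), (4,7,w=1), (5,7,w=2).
9 (MST edges: (1,4,w=2), (1,6,w=1), (2,5,w=1), (2,7,w=2), (3,6,w=2), (4,7,w=1); sum of weights 2 + 1 + 1 + 2 + 2 + 1 = 9)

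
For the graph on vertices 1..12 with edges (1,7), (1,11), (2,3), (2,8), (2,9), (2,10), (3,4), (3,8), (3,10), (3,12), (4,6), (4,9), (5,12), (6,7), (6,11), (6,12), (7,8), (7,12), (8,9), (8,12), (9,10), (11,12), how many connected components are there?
1 (components: {1, 2, 3, 4, 5, 6, 7, 8, 9, 10, 11, 12})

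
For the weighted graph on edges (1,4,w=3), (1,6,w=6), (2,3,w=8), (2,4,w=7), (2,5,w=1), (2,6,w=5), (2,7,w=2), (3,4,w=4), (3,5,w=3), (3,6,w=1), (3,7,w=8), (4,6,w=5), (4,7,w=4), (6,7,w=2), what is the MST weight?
13 (MST edges: (1,4,w=3), (2,5,w=1), (2,7,w=2), (3,4,w=4), (3,6,w=1), (6,7,w=2); sum of weights 3 + 1 + 2 + 4 + 1 + 2 = 13)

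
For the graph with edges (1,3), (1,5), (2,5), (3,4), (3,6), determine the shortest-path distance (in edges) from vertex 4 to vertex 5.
3 (path: 4 -> 3 -> 1 -> 5, 3 edges)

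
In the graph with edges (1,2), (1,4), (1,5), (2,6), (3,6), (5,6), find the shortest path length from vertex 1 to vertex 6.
2 (path: 1 -> 5 -> 6, 2 edges)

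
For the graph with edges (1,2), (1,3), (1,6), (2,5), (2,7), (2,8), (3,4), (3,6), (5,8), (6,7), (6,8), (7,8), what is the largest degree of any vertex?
4 (attained at vertices 2, 6, 8)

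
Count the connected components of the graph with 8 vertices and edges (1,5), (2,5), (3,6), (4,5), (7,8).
3 (components: {1, 2, 4, 5}, {3, 6}, {7, 8})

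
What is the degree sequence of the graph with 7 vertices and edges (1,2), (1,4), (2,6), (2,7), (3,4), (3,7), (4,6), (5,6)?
[3, 3, 3, 2, 2, 2, 1] (degrees: deg(1)=2, deg(2)=3, deg(3)=2, deg(4)=3, deg(5)=1, deg(6)=3, deg(7)=2)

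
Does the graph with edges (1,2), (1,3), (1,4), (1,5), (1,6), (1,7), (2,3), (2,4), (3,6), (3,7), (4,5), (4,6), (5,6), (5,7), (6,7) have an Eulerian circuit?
No (2 vertices have odd degree: {2, 6}; Eulerian circuit requires 0)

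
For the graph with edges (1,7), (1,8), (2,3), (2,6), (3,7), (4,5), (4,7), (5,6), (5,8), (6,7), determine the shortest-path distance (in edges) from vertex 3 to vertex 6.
2 (path: 3 -> 2 -> 6, 2 edges)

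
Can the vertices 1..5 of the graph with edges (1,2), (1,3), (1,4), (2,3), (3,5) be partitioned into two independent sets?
No (odd cycle of length 3: 3 -> 1 -> 2 -> 3)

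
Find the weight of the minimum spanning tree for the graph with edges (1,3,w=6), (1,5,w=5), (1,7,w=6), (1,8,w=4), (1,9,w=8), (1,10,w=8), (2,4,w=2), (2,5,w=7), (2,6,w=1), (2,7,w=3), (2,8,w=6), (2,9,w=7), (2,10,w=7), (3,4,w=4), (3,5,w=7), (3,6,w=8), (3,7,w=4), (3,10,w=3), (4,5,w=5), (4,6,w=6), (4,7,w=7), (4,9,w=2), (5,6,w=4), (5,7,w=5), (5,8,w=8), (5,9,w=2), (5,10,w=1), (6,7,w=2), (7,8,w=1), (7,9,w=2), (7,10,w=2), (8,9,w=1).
17 (MST edges: (1,8,w=4), (2,4,w=2), (2,6,w=1), (3,10,w=3), (4,9,w=2), (5,9,w=2), (5,10,w=1), (7,8,w=1), (8,9,w=1); sum of weights 4 + 2 + 1 + 3 + 2 + 2 + 1 + 1 + 1 = 17)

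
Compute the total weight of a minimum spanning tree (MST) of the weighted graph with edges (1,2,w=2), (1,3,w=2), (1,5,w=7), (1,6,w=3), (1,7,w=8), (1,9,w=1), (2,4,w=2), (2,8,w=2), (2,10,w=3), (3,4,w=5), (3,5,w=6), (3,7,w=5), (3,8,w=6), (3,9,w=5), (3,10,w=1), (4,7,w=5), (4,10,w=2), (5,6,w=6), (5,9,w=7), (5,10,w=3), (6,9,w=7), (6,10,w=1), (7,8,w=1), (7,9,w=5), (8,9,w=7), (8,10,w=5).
15 (MST edges: (1,2,w=2), (1,3,w=2), (1,9,w=1), (2,4,w=2), (2,8,w=2), (3,10,w=1), (5,10,w=3), (6,10,w=1), (7,8,w=1); sum of weights 2 + 2 + 1 + 2 + 2 + 1 + 3 + 1 + 1 = 15)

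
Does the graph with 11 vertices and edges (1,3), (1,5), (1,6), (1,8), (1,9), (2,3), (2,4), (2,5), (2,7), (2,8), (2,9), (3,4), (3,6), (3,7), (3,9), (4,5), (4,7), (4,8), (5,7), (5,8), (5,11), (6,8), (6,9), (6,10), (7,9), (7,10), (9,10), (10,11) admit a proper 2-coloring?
No (odd cycle of length 3: 8 -> 1 -> 5 -> 8)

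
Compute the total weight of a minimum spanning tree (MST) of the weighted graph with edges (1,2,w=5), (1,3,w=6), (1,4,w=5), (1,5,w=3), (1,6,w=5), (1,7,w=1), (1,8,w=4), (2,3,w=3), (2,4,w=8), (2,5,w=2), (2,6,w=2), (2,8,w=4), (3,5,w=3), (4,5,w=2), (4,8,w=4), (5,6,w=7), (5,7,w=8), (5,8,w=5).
17 (MST edges: (1,5,w=3), (1,7,w=1), (1,8,w=4), (2,3,w=3), (2,5,w=2), (2,6,w=2), (4,5,w=2); sum of weights 3 + 1 + 4 + 3 + 2 + 2 + 2 = 17)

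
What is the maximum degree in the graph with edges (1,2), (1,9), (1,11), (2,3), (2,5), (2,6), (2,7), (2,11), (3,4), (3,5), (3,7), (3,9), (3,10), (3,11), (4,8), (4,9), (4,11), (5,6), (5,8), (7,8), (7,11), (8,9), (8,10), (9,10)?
7 (attained at vertex 3)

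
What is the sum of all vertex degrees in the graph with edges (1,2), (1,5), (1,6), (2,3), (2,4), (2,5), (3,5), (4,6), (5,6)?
18 (handshake: sum of degrees = 2|E| = 2 x 9 = 18)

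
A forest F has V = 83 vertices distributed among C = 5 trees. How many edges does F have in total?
78 (Each of the 5 component trees on V_i vertices has V_i - 1 edges; summing gives V - C = 83 - 5 = 78)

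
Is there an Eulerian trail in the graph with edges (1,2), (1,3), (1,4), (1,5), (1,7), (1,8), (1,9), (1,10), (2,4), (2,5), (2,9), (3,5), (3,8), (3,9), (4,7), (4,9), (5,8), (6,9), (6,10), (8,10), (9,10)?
Yes — and in fact it has an Eulerian circuit (the graph is connected and all 10 vertices have even degree)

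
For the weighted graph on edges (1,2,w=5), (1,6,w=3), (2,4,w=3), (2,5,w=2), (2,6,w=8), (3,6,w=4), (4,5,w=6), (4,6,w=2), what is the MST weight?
14 (MST edges: (1,6,w=3), (2,4,w=3), (2,5,w=2), (3,6,w=4), (4,6,w=2); sum of weights 3 + 3 + 2 + 4 + 2 = 14)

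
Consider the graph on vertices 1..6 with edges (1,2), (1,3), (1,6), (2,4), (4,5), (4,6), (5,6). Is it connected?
Yes (BFS from 1 visits [1, 2, 3, 6, 4, 5] — all 6 vertices reached)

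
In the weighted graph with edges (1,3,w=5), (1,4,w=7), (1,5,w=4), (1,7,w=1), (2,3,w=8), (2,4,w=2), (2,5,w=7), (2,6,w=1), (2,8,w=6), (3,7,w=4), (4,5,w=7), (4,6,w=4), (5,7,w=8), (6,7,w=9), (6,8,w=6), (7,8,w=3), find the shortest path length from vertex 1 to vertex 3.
5 (path: 1 -> 3; weights 5 = 5)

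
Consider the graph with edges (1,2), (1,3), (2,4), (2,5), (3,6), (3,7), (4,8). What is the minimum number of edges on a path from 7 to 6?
2 (path: 7 -> 3 -> 6, 2 edges)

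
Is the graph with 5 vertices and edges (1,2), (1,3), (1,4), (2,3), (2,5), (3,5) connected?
Yes (BFS from 1 visits [1, 2, 3, 4, 5] — all 5 vertices reached)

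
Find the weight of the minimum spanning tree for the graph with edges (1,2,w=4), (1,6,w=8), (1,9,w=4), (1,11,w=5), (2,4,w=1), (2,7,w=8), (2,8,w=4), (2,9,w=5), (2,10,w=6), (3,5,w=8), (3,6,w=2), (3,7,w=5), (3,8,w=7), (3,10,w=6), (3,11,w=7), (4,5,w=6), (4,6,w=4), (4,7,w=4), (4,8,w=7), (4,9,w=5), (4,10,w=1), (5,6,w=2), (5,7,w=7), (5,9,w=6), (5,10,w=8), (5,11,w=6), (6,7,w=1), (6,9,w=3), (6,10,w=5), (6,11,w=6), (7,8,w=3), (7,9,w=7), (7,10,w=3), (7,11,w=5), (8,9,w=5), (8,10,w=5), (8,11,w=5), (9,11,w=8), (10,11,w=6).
25 (MST edges: (1,2,w=4), (1,11,w=5), (2,4,w=1), (3,6,w=2), (4,10,w=1), (5,6,w=2), (6,7,w=1), (6,9,w=3), (7,8,w=3), (7,10,w=3); sum of weights 4 + 5 + 1 + 2 + 1 + 2 + 1 + 3 + 3 + 3 = 25)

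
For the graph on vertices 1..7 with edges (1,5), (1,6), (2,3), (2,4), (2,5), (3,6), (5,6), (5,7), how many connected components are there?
1 (components: {1, 2, 3, 4, 5, 6, 7})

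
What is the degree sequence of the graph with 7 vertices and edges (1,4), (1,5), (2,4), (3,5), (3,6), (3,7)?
[3, 2, 2, 2, 1, 1, 1] (degrees: deg(1)=2, deg(2)=1, deg(3)=3, deg(4)=2, deg(5)=2, deg(6)=1, deg(7)=1)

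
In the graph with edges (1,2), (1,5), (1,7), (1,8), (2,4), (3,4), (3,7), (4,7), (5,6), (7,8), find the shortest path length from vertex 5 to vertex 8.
2 (path: 5 -> 1 -> 8, 2 edges)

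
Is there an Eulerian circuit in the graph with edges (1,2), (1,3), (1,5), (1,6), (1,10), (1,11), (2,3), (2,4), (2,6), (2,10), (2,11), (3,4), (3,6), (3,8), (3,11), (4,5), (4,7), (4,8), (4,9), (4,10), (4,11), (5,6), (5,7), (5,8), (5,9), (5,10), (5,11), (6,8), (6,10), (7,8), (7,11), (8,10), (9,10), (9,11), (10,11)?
Yes (the graph is connected and all 11 vertices have even degree)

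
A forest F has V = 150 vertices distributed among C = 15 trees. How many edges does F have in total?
135 (Each of the 15 component trees on V_i vertices has V_i - 1 edges; summing gives V - C = 150 - 15 = 135)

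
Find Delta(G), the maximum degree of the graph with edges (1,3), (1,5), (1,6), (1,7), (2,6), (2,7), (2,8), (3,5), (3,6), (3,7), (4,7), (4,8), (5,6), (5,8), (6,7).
5 (attained at vertices 6, 7)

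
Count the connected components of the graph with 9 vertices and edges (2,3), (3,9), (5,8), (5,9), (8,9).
5 (components: {1}, {2, 3, 5, 8, 9}, {4}, {6}, {7})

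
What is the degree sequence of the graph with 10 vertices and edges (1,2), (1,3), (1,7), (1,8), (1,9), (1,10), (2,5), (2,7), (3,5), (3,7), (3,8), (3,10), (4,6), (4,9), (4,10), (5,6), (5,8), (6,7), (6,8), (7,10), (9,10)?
[6, 5, 5, 5, 4, 4, 4, 3, 3, 3] (degrees: deg(1)=6, deg(2)=3, deg(3)=5, deg(4)=3, deg(5)=4, deg(6)=4, deg(7)=5, deg(8)=4, deg(9)=3, deg(10)=5)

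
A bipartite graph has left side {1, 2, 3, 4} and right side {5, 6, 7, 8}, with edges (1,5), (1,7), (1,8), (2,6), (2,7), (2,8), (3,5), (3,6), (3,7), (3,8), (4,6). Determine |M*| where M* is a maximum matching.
4 (matching: (1,8), (2,7), (3,5), (4,6); upper bound min(|L|,|R|) = min(4,4) = 4)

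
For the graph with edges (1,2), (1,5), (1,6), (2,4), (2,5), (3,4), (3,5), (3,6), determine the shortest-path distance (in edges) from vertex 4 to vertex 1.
2 (path: 4 -> 2 -> 1, 2 edges)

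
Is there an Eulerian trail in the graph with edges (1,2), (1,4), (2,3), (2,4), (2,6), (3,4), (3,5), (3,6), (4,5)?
Yes — and in fact it has an Eulerian circuit (the graph is connected and all 6 vertices have even degree)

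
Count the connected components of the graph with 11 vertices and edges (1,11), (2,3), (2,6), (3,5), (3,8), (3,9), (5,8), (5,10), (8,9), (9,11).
3 (components: {1, 2, 3, 5, 6, 8, 9, 10, 11}, {4}, {7})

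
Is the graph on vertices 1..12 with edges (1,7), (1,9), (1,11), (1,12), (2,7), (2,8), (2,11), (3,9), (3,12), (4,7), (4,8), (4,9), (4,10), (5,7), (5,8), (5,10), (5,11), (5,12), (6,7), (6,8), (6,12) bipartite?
Yes. Partition: {1, 2, 3, 4, 5, 6}, {7, 8, 9, 10, 11, 12}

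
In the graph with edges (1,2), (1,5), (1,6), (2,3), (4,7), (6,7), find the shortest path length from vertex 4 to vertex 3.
5 (path: 4 -> 7 -> 6 -> 1 -> 2 -> 3, 5 edges)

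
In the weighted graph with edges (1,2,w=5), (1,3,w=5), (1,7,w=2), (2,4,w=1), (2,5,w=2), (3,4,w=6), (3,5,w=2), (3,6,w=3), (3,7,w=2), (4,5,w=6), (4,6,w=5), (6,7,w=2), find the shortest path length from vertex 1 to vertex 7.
2 (path: 1 -> 7; weights 2 = 2)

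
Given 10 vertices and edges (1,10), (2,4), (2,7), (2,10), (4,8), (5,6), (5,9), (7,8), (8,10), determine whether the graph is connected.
No, it has 3 components: {1, 2, 4, 7, 8, 10}, {3}, {5, 6, 9}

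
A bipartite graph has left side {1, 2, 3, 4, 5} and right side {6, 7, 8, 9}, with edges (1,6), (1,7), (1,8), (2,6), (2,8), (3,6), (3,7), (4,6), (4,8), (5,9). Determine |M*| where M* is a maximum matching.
4 (matching: (1,8), (2,6), (3,7), (5,9); upper bound min(|L|,|R|) = min(5,4) = 4)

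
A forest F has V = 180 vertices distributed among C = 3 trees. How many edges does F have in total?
177 (Each of the 3 component trees on V_i vertices has V_i - 1 edges; summing gives V - C = 180 - 3 = 177)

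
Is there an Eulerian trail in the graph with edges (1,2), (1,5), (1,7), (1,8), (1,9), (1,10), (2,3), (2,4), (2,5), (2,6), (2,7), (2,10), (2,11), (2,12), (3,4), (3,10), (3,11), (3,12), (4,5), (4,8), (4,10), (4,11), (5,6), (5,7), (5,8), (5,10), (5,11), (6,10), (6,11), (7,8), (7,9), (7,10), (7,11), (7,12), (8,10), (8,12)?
Yes (the graph is connected and exactly 2 vertices have odd degree: {2, 3}; any Eulerian path must start and end at those)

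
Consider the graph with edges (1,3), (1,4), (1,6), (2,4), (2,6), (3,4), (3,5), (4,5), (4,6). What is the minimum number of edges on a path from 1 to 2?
2 (path: 1 -> 4 -> 2, 2 edges)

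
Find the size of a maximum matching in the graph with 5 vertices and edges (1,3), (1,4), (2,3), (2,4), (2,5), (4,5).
2 (matching: (1,4), (2,5); upper bound floor(n/2) = floor(5/2) = 2)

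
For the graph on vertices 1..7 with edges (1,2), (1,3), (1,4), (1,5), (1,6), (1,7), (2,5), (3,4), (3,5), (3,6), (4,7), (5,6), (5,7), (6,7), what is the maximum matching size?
3 (matching: (1,7), (2,5), (3,6); upper bound floor(n/2) = floor(7/2) = 3)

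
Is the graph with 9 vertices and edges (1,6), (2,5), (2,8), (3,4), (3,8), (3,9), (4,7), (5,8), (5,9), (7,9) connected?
No, it has 2 components: {1, 6}, {2, 3, 4, 5, 7, 8, 9}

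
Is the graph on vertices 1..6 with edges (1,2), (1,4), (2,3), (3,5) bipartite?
Yes. Partition: {1, 3, 6}, {2, 4, 5}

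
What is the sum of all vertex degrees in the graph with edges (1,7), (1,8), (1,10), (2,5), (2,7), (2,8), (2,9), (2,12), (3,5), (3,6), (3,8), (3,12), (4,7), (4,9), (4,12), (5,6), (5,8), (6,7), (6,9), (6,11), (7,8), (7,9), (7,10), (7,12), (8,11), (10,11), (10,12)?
54 (handshake: sum of degrees = 2|E| = 2 x 27 = 54)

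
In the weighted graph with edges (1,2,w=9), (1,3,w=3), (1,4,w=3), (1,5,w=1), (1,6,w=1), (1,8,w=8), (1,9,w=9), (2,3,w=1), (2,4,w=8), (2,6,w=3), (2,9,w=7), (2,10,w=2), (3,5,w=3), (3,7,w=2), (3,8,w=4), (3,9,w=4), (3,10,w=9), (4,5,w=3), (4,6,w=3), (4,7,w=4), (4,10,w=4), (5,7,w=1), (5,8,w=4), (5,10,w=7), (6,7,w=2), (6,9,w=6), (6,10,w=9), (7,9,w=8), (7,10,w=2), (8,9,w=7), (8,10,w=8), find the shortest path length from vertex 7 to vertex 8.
5 (path: 7 -> 5 -> 8; weights 1 + 4 = 5)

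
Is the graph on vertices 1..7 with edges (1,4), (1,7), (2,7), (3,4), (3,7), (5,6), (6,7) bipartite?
Yes. Partition: {1, 2, 3, 6}, {4, 5, 7}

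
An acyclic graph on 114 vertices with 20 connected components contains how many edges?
94 (Each of the 20 component trees on V_i vertices has V_i - 1 edges; summing gives V - C = 114 - 20 = 94)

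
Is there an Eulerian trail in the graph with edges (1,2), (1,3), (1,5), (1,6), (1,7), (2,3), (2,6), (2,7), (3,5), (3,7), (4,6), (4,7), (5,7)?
No (4 vertices have odd degree: {1, 5, 6, 7}; Eulerian path requires 0 or 2)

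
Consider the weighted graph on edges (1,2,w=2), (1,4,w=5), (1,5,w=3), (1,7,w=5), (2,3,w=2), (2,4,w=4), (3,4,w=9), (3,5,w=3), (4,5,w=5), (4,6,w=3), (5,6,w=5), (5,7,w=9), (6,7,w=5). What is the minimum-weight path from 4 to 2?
4 (path: 4 -> 2; weights 4 = 4)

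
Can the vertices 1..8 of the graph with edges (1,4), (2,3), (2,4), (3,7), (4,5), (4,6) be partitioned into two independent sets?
Yes. Partition: {1, 2, 5, 6, 7, 8}, {3, 4}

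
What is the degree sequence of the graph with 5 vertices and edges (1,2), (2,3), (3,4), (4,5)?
[2, 2, 2, 1, 1] (degrees: deg(1)=1, deg(2)=2, deg(3)=2, deg(4)=2, deg(5)=1)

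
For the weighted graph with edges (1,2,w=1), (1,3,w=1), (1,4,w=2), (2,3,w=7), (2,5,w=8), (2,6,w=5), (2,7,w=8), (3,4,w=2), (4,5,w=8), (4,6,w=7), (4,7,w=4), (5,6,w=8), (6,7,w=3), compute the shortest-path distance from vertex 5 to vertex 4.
8 (path: 5 -> 4; weights 8 = 8)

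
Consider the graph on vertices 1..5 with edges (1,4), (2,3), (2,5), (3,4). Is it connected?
Yes (BFS from 1 visits [1, 4, 3, 2, 5] — all 5 vertices reached)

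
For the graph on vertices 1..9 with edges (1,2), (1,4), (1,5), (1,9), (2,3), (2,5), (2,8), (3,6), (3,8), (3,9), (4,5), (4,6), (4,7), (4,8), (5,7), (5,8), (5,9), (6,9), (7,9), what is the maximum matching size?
4 (matching: (1,4), (3,8), (5,7), (6,9); upper bound floor(n/2) = floor(9/2) = 4)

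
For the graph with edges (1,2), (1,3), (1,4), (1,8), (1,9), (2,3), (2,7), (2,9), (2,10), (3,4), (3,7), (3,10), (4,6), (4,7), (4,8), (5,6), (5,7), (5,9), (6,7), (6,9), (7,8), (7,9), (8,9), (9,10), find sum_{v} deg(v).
48 (handshake: sum of degrees = 2|E| = 2 x 24 = 48)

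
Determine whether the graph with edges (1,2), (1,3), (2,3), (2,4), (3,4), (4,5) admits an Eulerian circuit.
No (4 vertices have odd degree: {2, 3, 4, 5}; Eulerian circuit requires 0)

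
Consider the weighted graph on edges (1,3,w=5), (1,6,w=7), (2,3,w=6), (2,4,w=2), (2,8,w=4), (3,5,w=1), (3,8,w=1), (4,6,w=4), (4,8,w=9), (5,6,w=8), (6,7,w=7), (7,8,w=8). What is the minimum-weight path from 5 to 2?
6 (path: 5 -> 3 -> 8 -> 2; weights 1 + 1 + 4 = 6)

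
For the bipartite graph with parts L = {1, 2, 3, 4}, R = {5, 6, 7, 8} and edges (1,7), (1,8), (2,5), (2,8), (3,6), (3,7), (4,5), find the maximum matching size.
4 (matching: (1,7), (2,8), (3,6), (4,5); upper bound min(|L|,|R|) = min(4,4) = 4)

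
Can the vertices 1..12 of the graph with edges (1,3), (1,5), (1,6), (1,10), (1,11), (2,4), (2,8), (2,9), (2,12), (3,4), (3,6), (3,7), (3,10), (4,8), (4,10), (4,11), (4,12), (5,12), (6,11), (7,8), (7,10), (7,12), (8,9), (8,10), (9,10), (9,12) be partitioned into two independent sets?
No (odd cycle of length 3: 10 -> 1 -> 3 -> 10)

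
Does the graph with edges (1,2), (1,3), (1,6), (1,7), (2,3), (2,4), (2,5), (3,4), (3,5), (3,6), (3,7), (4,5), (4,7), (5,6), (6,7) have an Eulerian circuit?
Yes (the graph is connected and all 7 vertices have even degree)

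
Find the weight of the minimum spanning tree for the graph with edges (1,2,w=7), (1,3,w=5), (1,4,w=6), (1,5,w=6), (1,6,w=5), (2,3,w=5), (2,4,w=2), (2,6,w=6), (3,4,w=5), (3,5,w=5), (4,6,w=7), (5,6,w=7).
22 (MST edges: (1,3,w=5), (1,6,w=5), (2,3,w=5), (2,4,w=2), (3,5,w=5); sum of weights 5 + 5 + 5 + 2 + 5 = 22)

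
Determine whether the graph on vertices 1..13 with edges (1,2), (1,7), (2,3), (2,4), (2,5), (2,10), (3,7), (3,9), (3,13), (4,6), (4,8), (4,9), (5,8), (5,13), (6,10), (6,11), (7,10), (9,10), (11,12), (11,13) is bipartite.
Yes. Partition: {1, 3, 4, 5, 10, 11}, {2, 6, 7, 8, 9, 12, 13}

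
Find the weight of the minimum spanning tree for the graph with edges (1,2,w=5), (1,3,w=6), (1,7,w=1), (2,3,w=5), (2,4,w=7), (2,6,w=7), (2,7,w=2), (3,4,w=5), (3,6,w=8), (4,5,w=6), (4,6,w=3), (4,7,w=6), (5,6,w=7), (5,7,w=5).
21 (MST edges: (1,7,w=1), (2,3,w=5), (2,7,w=2), (3,4,w=5), (4,6,w=3), (5,7,w=5); sum of weights 1 + 5 + 2 + 5 + 3 + 5 = 21)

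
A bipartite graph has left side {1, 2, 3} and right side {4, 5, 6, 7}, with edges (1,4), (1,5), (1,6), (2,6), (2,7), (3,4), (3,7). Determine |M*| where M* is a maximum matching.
3 (matching: (1,5), (2,6), (3,7); upper bound min(|L|,|R|) = min(3,4) = 3)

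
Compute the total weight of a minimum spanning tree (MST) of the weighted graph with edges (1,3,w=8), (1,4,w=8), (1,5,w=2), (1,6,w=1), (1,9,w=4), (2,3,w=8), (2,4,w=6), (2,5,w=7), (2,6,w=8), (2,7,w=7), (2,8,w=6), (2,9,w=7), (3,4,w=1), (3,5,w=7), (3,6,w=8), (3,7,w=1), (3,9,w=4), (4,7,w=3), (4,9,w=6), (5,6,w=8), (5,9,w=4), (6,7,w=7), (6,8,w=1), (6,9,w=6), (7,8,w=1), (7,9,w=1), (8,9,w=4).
14 (MST edges: (1,5,w=2), (1,6,w=1), (2,4,w=6), (3,4,w=1), (3,7,w=1), (6,8,w=1), (7,8,w=1), (7,9,w=1); sum of weights 2 + 1 + 6 + 1 + 1 + 1 + 1 + 1 = 14)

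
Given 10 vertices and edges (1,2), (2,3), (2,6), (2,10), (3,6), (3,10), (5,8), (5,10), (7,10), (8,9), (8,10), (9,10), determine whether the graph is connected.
No, it has 2 components: {1, 2, 3, 5, 6, 7, 8, 9, 10}, {4}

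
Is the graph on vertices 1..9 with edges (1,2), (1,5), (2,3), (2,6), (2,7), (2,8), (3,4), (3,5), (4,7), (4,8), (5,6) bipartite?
Yes. Partition: {1, 3, 6, 7, 8, 9}, {2, 4, 5}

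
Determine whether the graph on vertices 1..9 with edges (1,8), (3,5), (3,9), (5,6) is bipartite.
Yes. Partition: {1, 2, 4, 5, 7, 9}, {3, 6, 8}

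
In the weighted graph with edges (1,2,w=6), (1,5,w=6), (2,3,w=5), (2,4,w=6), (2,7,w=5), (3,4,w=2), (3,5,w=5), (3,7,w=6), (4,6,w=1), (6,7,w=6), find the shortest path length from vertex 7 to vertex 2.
5 (path: 7 -> 2; weights 5 = 5)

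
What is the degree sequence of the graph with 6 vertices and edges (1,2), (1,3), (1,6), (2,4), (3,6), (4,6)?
[3, 3, 2, 2, 2, 0] (degrees: deg(1)=3, deg(2)=2, deg(3)=2, deg(4)=2, deg(5)=0, deg(6)=3)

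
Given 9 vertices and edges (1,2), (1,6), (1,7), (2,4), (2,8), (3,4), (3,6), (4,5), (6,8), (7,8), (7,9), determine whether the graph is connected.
Yes (BFS from 1 visits [1, 2, 6, 7, 4, 8, 3, 9, 5] — all 9 vertices reached)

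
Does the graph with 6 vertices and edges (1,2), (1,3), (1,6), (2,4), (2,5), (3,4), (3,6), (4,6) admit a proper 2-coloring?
No (odd cycle of length 3: 6 -> 1 -> 3 -> 6)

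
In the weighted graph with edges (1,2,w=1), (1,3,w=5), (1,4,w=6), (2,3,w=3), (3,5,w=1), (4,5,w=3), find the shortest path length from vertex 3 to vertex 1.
4 (path: 3 -> 2 -> 1; weights 3 + 1 = 4)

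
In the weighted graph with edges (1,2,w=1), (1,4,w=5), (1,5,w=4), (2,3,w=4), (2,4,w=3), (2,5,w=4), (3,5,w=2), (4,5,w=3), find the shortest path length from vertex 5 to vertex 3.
2 (path: 5 -> 3; weights 2 = 2)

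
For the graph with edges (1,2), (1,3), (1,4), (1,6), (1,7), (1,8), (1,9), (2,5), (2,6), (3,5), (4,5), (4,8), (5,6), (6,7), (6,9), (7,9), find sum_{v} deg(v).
32 (handshake: sum of degrees = 2|E| = 2 x 16 = 32)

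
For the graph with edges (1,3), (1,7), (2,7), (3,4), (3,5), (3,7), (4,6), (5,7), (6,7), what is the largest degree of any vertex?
5 (attained at vertex 7)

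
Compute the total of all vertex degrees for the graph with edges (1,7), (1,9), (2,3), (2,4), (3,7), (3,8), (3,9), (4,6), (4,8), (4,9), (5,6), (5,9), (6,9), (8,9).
28 (handshake: sum of degrees = 2|E| = 2 x 14 = 28)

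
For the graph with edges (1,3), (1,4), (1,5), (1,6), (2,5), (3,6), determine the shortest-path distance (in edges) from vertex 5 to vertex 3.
2 (path: 5 -> 1 -> 3, 2 edges)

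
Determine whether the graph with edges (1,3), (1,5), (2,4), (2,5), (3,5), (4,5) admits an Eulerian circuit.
Yes (the graph is connected and all 5 vertices have even degree)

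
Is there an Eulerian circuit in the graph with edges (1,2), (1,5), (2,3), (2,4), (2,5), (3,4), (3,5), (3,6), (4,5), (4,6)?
Yes (the graph is connected and all 6 vertices have even degree)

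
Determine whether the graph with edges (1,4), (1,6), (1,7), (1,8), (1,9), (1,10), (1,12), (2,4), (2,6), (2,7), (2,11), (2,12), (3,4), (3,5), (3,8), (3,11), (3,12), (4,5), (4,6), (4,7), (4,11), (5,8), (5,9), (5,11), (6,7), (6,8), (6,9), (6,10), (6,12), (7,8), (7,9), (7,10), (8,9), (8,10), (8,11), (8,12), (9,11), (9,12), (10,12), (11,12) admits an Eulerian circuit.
No (10 vertices have odd degree: {1, 2, 3, 4, 5, 7, 8, 9, 10, 11}; Eulerian circuit requires 0)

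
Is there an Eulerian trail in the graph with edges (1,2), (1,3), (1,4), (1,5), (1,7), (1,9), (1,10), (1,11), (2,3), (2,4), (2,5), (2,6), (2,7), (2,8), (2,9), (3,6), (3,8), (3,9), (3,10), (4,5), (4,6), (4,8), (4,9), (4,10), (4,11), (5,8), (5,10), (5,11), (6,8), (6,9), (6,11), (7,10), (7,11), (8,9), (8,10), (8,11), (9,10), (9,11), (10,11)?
Yes — and in fact it has an Eulerian circuit (the graph is connected and all 11 vertices have even degree)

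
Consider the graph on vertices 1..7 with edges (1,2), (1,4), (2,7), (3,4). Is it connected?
No, it has 3 components: {1, 2, 3, 4, 7}, {5}, {6}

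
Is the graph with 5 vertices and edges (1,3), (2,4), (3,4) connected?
No, it has 2 components: {1, 2, 3, 4}, {5}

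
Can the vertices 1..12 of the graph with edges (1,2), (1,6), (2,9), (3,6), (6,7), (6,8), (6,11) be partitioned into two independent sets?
Yes. Partition: {1, 3, 4, 5, 7, 8, 9, 10, 11, 12}, {2, 6}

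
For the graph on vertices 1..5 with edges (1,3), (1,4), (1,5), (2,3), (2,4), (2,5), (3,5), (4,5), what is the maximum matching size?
2 (matching: (1,5), (2,4); upper bound floor(n/2) = floor(5/2) = 2)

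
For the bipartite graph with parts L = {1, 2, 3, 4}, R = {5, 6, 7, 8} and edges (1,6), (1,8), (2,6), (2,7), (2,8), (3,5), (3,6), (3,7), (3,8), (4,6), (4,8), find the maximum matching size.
4 (matching: (1,8), (2,7), (3,5), (4,6); upper bound min(|L|,|R|) = min(4,4) = 4)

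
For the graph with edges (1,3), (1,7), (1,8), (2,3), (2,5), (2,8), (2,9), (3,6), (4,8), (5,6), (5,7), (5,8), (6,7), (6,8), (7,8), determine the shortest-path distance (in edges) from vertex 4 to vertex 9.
3 (path: 4 -> 8 -> 2 -> 9, 3 edges)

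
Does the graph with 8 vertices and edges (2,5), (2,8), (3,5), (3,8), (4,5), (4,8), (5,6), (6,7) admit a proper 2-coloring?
Yes. Partition: {1, 2, 3, 4, 6}, {5, 7, 8}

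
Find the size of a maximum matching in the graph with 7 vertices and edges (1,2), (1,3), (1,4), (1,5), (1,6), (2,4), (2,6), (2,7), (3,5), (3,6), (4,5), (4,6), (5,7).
3 (matching: (1,4), (2,6), (5,7); upper bound floor(n/2) = floor(7/2) = 3)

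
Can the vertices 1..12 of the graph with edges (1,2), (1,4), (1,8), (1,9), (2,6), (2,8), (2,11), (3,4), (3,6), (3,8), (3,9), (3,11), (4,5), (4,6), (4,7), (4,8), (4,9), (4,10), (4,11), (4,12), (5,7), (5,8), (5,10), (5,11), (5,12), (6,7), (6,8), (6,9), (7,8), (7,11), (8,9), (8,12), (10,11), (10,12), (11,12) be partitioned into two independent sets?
No (odd cycle of length 3: 9 -> 1 -> 8 -> 9)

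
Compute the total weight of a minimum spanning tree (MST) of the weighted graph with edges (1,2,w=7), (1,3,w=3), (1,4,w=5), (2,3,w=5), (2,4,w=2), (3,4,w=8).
10 (MST edges: (1,3,w=3), (1,4,w=5), (2,4,w=2); sum of weights 3 + 5 + 2 = 10)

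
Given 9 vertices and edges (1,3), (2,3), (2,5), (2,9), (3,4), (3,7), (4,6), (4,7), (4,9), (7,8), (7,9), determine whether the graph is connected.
Yes (BFS from 1 visits [1, 3, 2, 4, 7, 5, 9, 6, 8] — all 9 vertices reached)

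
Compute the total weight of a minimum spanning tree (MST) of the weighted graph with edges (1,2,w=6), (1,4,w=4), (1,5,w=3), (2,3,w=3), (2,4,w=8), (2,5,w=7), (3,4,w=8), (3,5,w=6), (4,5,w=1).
13 (MST edges: (1,2,w=6), (1,5,w=3), (2,3,w=3), (4,5,w=1); sum of weights 6 + 3 + 3 + 1 = 13)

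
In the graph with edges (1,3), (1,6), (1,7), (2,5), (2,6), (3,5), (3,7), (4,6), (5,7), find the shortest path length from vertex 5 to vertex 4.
3 (path: 5 -> 2 -> 6 -> 4, 3 edges)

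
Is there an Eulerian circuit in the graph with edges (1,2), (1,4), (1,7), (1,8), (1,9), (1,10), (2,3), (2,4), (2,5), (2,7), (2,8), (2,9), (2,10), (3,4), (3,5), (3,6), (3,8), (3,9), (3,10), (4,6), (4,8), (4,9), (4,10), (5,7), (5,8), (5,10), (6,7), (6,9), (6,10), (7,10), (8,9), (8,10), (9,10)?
No (8 vertices have odd degree: {3, 4, 5, 6, 7, 8, 9, 10}; Eulerian circuit requires 0)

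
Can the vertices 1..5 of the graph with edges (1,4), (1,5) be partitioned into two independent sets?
Yes. Partition: {1, 2, 3}, {4, 5}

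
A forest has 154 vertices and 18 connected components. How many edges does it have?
136 (Each of the 18 component trees on V_i vertices has V_i - 1 edges; summing gives V - C = 154 - 18 = 136)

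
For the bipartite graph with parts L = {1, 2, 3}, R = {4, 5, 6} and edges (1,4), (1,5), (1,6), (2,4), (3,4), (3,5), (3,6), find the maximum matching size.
3 (matching: (1,6), (2,4), (3,5); upper bound min(|L|,|R|) = min(3,3) = 3)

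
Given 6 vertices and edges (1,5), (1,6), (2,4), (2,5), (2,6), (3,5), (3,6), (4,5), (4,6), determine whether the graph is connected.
Yes (BFS from 1 visits [1, 5, 6, 2, 3, 4] — all 6 vertices reached)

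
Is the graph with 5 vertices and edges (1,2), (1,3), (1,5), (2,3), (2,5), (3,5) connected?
No, it has 2 components: {1, 2, 3, 5}, {4}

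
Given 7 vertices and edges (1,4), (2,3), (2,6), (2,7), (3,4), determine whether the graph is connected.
No, it has 2 components: {1, 2, 3, 4, 6, 7}, {5}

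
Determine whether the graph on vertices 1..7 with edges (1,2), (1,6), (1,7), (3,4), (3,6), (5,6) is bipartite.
Yes. Partition: {1, 3, 5}, {2, 4, 6, 7}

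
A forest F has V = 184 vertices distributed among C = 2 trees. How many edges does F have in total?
182 (Each of the 2 component trees on V_i vertices has V_i - 1 edges; summing gives V - C = 184 - 2 = 182)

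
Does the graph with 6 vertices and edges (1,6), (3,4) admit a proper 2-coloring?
Yes. Partition: {1, 2, 3, 5}, {4, 6}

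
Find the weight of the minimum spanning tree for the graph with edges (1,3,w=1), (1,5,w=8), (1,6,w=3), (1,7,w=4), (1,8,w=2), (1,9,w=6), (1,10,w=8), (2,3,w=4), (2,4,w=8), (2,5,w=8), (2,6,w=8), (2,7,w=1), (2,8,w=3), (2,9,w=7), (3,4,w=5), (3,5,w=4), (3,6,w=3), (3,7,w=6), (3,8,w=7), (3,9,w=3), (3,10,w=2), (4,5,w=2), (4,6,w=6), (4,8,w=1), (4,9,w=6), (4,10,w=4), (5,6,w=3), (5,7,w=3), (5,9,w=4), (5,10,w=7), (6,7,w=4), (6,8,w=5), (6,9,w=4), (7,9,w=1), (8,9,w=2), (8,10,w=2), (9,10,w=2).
15 (MST edges: (1,3,w=1), (1,6,w=3), (1,8,w=2), (2,7,w=1), (3,10,w=2), (4,5,w=2), (4,8,w=1), (7,9,w=1), (8,9,w=2); sum of weights 1 + 3 + 2 + 1 + 2 + 2 + 1 + 1 + 2 = 15)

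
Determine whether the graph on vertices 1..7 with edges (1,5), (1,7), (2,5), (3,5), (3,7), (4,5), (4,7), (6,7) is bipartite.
Yes. Partition: {1, 2, 3, 4, 6}, {5, 7}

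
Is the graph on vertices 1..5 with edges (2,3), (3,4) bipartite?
Yes. Partition: {1, 2, 4, 5}, {3}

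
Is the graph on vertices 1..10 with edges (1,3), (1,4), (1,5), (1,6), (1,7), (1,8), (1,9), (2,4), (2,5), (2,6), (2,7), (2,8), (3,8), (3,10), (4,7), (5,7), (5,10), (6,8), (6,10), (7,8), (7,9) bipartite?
No (odd cycle of length 3: 6 -> 1 -> 8 -> 6)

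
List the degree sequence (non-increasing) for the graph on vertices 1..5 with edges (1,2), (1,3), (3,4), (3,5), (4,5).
[3, 2, 2, 2, 1] (degrees: deg(1)=2, deg(2)=1, deg(3)=3, deg(4)=2, deg(5)=2)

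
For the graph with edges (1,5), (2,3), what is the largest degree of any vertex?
1 (attained at vertices 1, 2, 3, 5)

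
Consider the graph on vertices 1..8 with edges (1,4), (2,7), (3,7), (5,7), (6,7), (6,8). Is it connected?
No, it has 2 components: {1, 4}, {2, 3, 5, 6, 7, 8}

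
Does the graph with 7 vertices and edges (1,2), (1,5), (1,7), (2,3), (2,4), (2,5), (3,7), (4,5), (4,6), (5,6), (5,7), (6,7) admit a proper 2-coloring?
No (odd cycle of length 3: 2 -> 1 -> 5 -> 2)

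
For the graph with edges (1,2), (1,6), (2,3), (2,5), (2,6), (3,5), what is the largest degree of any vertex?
4 (attained at vertex 2)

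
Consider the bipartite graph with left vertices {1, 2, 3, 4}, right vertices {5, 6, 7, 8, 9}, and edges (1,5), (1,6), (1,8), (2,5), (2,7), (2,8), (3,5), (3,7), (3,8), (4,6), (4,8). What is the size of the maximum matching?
4 (matching: (1,8), (2,7), (3,5), (4,6); upper bound min(|L|,|R|) = min(4,5) = 4)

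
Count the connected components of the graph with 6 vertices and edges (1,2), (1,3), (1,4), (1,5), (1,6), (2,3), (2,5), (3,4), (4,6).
1 (components: {1, 2, 3, 4, 5, 6})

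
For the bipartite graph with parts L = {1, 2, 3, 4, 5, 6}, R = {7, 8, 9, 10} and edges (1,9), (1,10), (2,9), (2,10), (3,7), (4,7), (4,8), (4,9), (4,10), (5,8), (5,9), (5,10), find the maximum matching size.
4 (matching: (1,10), (2,9), (3,7), (4,8); upper bound min(|L|,|R|) = min(6,4) = 4)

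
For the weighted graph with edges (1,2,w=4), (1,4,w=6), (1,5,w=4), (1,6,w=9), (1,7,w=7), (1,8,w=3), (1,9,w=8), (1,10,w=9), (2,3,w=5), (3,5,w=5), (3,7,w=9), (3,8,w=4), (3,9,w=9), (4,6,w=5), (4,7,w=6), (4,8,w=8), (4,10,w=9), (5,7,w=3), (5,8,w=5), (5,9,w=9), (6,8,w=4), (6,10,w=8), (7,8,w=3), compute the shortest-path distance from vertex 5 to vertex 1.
4 (path: 5 -> 1; weights 4 = 4)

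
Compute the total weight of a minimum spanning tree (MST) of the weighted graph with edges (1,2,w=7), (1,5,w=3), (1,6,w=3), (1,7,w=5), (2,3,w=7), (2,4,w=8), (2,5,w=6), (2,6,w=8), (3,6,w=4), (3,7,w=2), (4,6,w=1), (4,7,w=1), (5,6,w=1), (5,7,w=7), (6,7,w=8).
14 (MST edges: (1,6,w=3), (2,5,w=6), (3,7,w=2), (4,6,w=1), (4,7,w=1), (5,6,w=1); sum of weights 3 + 6 + 2 + 1 + 1 + 1 = 14)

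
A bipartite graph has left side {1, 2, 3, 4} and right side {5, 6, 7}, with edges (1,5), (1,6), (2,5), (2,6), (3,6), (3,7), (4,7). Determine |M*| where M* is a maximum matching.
3 (matching: (1,6), (2,5), (3,7); upper bound min(|L|,|R|) = min(4,3) = 3)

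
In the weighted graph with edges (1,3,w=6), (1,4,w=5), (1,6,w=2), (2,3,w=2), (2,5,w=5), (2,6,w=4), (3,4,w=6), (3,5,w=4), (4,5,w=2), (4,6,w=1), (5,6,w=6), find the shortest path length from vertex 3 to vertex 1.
6 (path: 3 -> 1; weights 6 = 6)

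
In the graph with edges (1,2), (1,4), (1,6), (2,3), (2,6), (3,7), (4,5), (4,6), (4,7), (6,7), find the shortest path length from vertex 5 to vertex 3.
3 (path: 5 -> 4 -> 7 -> 3, 3 edges)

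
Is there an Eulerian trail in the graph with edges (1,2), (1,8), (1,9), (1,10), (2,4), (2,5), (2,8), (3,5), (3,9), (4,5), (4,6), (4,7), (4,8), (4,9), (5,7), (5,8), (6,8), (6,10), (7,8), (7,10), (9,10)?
Yes (the graph is connected and exactly 2 vertices have odd degree: {5, 6}; any Eulerian path must start and end at those)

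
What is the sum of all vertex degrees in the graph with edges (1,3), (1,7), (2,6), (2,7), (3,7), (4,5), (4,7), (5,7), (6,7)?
18 (handshake: sum of degrees = 2|E| = 2 x 9 = 18)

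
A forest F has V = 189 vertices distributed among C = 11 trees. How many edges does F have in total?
178 (Each of the 11 component trees on V_i vertices has V_i - 1 edges; summing gives V - C = 189 - 11 = 178)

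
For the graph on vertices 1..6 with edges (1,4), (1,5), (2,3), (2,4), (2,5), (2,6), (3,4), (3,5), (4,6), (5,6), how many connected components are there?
1 (components: {1, 2, 3, 4, 5, 6})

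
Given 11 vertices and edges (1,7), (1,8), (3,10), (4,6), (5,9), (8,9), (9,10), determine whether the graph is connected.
No, it has 4 components: {1, 3, 5, 7, 8, 9, 10}, {2}, {4, 6}, {11}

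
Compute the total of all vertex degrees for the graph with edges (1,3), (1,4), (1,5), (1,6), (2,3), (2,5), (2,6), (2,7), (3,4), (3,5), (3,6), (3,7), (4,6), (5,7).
28 (handshake: sum of degrees = 2|E| = 2 x 14 = 28)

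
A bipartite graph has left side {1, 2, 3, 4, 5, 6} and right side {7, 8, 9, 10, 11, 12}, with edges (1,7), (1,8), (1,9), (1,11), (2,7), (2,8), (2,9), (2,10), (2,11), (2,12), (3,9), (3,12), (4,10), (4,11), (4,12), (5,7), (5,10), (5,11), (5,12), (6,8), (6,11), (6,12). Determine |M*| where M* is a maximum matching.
6 (matching: (1,11), (2,12), (3,9), (4,10), (5,7), (6,8); upper bound min(|L|,|R|) = min(6,6) = 6)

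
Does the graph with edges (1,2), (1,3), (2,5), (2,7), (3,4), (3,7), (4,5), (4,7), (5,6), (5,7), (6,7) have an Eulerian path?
No (4 vertices have odd degree: {2, 3, 4, 7}; Eulerian path requires 0 or 2)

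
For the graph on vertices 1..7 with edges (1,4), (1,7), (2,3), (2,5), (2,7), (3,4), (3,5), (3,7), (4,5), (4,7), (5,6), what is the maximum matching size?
3 (matching: (1,4), (3,7), (5,6); upper bound floor(n/2) = floor(7/2) = 3)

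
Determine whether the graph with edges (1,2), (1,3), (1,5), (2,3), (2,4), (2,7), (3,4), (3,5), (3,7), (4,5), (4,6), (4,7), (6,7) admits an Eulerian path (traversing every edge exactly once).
No (4 vertices have odd degree: {1, 3, 4, 5}; Eulerian path requires 0 or 2)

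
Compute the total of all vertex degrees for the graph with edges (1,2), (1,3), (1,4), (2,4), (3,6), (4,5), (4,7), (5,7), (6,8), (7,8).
20 (handshake: sum of degrees = 2|E| = 2 x 10 = 20)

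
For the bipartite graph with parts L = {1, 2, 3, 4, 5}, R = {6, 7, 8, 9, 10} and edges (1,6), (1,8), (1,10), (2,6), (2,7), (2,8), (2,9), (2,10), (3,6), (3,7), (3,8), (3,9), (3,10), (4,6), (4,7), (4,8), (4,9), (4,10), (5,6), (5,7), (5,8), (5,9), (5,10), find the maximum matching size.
5 (matching: (1,10), (2,9), (3,8), (4,7), (5,6); upper bound min(|L|,|R|) = min(5,5) = 5)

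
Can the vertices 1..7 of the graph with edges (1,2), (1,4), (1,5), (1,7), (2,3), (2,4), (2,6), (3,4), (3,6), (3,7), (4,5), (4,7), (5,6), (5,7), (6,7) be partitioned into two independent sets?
No (odd cycle of length 3: 4 -> 1 -> 5 -> 4)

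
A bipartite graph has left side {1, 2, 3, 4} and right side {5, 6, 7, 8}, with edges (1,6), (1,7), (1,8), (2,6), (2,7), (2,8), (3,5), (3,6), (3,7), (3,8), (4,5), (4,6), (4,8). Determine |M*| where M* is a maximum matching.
4 (matching: (1,8), (2,7), (3,6), (4,5); upper bound min(|L|,|R|) = min(4,4) = 4)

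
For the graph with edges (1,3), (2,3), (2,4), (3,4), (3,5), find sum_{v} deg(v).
10 (handshake: sum of degrees = 2|E| = 2 x 5 = 10)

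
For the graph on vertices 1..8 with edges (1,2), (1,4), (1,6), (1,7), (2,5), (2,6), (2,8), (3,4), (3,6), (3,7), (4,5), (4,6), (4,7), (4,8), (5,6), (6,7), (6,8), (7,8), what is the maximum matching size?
4 (matching: (1,2), (3,7), (4,5), (6,8); upper bound floor(n/2) = floor(8/2) = 4)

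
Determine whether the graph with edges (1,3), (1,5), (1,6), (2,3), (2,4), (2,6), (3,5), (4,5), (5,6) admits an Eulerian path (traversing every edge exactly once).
No (4 vertices have odd degree: {1, 2, 3, 6}; Eulerian path requires 0 or 2)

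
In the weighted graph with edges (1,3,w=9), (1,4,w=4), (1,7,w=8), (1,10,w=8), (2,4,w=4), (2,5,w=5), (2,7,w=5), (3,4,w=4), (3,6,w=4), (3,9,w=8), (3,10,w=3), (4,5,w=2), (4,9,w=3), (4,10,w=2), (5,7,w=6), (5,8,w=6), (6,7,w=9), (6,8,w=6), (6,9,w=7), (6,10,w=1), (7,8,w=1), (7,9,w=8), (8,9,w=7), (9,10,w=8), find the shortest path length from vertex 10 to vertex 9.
5 (path: 10 -> 4 -> 9; weights 2 + 3 = 5)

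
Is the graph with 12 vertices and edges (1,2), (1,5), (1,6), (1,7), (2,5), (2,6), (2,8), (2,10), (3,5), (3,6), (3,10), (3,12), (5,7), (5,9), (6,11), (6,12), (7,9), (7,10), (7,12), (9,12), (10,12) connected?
No, it has 2 components: {1, 2, 3, 5, 6, 7, 8, 9, 10, 11, 12}, {4}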